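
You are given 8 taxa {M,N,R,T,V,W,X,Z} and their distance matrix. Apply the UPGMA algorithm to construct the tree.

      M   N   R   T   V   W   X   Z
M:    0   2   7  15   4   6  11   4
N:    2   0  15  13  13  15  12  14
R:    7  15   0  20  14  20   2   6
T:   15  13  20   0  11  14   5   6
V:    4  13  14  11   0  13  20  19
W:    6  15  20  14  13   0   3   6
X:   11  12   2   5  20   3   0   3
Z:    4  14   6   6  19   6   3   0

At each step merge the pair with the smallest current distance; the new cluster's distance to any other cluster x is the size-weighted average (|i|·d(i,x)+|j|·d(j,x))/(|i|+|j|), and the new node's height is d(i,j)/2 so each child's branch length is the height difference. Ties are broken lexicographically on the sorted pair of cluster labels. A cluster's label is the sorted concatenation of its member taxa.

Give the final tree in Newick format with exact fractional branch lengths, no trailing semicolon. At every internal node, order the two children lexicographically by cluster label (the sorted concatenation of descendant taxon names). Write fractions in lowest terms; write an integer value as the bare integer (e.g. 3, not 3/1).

1. join M+N (d=2) ⇒ MN; edges |M|=1, |N|=1
  updated: d(MN,R)=11, d(MN,T)=14, d(MN,V)=17/2, d(MN,W)=21/2, d(MN,X)=23/2, d(MN,Z)=9
2. join R+X (d=2) ⇒ RX; edges |R|=1, |X|=1
  updated: d(MN,RX)=45/4, d(RX,T)=25/2, d(RX,V)=17, d(RX,W)=23/2, d(RX,Z)=9/2
3. join RX+Z (d=9/2) ⇒ RXZ; edges |RX|=5/4, |Z|=9/4
  updated: d(MN,RXZ)=21/2, d(RXZ,T)=31/3, d(RXZ,V)=53/3, d(RXZ,W)=29/3
4. join MN+V (d=17/2) ⇒ MNV; edges |MN|=13/4, |V|=17/4
  updated: d(MNV,RXZ)=116/9, d(MNV,T)=13, d(MNV,W)=34/3
5. join RXZ+W (d=29/3) ⇒ RWXZ; edges |RXZ|=31/12, |W|=29/6
  updated: d(MNV,RWXZ)=25/2, d(RWXZ,T)=45/4
6. join RWXZ+T (d=45/4) ⇒ RTWXZ; edges |RWXZ|=19/24, |T|=45/8
  updated: d(MNV,RTWXZ)=63/5
7. join MNV+RTWXZ (d=63/5) ⇒ MNRTVWXZ; edges |MNV|=41/20, |RTWXZ|=27/40
final tree: (((M:1,N:1):13/4,V:17/4):41/20,((((R:1,X:1):5/4,Z:9/4):31/12,W:29/6):19/24,T:45/8):27/40)
total length: 3787/120

(((M:1,N:1):13/4,V:17/4):41/20,((((R:1,X:1):5/4,Z:9/4):31/12,W:29/6):19/24,T:45/8):27/40)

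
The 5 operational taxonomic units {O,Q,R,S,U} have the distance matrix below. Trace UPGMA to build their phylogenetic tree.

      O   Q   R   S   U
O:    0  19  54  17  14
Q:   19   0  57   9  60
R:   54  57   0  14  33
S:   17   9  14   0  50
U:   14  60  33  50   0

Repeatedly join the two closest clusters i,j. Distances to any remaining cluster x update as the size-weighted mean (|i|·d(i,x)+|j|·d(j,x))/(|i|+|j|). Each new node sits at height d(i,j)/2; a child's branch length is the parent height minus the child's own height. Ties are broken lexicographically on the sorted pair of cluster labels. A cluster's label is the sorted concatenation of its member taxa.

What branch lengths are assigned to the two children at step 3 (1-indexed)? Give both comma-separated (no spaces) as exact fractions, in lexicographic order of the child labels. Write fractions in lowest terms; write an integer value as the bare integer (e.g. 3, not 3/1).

1. join Q+S (d=9) ⇒ QS; edges |Q|=9/2, |S|=9/2
  updated: d(O,QS)=18, d(QS,R)=71/2, d(QS,U)=55
2. join O+U (d=14) ⇒ OU; edges |O|=7, |U|=7
  updated: d(OU,QS)=73/2, d(OU,R)=87/2
3. join QS+R (d=71/2) ⇒ QRS; edges |QS|=53/4, |R|=71/4
  updated: d(OU,QRS)=233/6
4. join OU+QRS (d=233/6) ⇒ OQRSU; edges |OU|=149/12, |QRS|=5/3
final tree: ((O:7,U:7):149/12,((Q:9/2,S:9/2):53/4,R:71/4):5/3)
total length: 817/12

53/4,71/4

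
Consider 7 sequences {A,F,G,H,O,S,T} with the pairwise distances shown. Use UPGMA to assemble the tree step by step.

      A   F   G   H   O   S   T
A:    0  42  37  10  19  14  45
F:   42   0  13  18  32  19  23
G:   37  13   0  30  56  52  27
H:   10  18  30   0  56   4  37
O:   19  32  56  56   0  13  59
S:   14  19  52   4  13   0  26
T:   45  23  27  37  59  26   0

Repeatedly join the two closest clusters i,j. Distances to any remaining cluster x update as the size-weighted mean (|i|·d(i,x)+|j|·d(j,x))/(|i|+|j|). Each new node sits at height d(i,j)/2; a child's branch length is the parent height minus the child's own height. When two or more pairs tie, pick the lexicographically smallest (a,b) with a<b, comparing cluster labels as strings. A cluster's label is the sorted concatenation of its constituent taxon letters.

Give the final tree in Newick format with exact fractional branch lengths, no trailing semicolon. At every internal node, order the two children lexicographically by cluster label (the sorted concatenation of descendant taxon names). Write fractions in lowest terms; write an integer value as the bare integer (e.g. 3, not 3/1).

(((A:6,(H:2,S:2):4):26/3,O:44/3):101/24,((F:13/2,G:13/2):6,T:25/2):51/8)

1. join H+S (d=4) ⇒ HS; edges |H|=2, |S|=2
  updated: d(A,HS)=12, d(F,HS)=37/2, d(G,HS)=41, d(HS,O)=69/2, d(HS,T)=63/2
2. join A+HS (d=12) ⇒ AHS; edges |A|=6, |HS|=4
  updated: d(AHS,F)=79/3, d(AHS,G)=119/3, d(AHS,O)=88/3, d(AHS,T)=36
3. join F+G (d=13) ⇒ FG; edges |F|=13/2, |G|=13/2
  updated: d(AHS,FG)=33, d(FG,O)=44, d(FG,T)=25
4. join FG+T (d=25) ⇒ FGT; edges |FG|=6, |T|=25/2
  updated: d(AHS,FGT)=34, d(FGT,O)=49
5. join AHS+O (d=88/3) ⇒ AHOS; edges |AHS|=26/3, |O|=44/3
  updated: d(AHOS,FGT)=151/4
6. join AHOS+FGT (d=151/4) ⇒ AFGHOST; edges |AHOS|=101/24, |FGT|=51/8
final tree: (((A:6,(H:2,S:2):4):26/3,O:44/3):101/24,((F:13/2,G:13/2):6,T:25/2):51/8)
total length: 953/12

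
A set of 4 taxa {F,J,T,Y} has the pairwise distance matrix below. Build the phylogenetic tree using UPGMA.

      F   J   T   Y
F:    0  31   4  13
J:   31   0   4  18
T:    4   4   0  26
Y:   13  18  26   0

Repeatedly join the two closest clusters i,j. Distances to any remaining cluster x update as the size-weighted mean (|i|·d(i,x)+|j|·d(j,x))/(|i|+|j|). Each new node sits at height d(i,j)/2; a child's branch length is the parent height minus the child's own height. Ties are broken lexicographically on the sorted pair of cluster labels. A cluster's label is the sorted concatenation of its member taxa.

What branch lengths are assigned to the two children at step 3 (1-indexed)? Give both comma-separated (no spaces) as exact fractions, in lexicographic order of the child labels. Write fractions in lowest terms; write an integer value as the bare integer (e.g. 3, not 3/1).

3/4,19/2

1. join F+T (d=4) ⇒ FT; edges |F|=2, |T|=2
  updated: d(FT,J)=35/2, d(FT,Y)=39/2
2. join FT+J (d=35/2) ⇒ FJT; edges |FT|=27/4, |J|=35/4
  updated: d(FJT,Y)=19
3. join FJT+Y (d=19) ⇒ FJTY; edges |FJT|=3/4, |Y|=19/2
final tree: (((F:2,T:2):27/4,J:35/4):3/4,Y:19/2)
total length: 119/4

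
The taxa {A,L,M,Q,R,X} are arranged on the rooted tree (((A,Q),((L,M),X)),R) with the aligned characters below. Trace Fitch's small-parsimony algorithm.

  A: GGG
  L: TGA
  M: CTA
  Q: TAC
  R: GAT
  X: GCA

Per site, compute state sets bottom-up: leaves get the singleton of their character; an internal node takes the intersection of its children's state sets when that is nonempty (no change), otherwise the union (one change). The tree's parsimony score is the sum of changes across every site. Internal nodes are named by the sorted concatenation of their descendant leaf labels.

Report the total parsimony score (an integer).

10

site 0, node AQ: A={G} ∪ Q={T} → {G,T} (+1)
site 0, node LM: L={T} ∪ M={C} → {C,T} (+1)
site 0, node LMX: LM={C,T} ∪ X={G} → {C,G,T} (+1)
site 0, node ALMQX: AQ={G,T} ∩ LMX={C,G,T} → {G,T} (+0)
site 0, node ALMQRX: ALMQX={G,T} ∩ R={G} → {G} (+0)
site 1, node AQ: A={G} ∪ Q={A} → {A,G} (+1)
site 1, node LM: L={G} ∪ M={T} → {G,T} (+1)
site 1, node LMX: LM={G,T} ∪ X={C} → {C,G,T} (+1)
site 1, node ALMQX: AQ={A,G} ∩ LMX={C,G,T} → {G} (+0)
site 1, node ALMQRX: ALMQX={G} ∪ R={A} → {A,G} (+1)
site 2, node AQ: A={G} ∪ Q={C} → {C,G} (+1)
site 2, node LM: L={A} ∩ M={A} → {A} (+0)
site 2, node LMX: LM={A} ∩ X={A} → {A} (+0)
site 2, node ALMQX: AQ={C,G} ∪ LMX={A} → {A,C,G} (+1)
site 2, node ALMQRX: ALMQX={A,C,G} ∪ R={T} → {A,C,G,T} (+1)
per-site changes: [3, 4, 3]; total = 10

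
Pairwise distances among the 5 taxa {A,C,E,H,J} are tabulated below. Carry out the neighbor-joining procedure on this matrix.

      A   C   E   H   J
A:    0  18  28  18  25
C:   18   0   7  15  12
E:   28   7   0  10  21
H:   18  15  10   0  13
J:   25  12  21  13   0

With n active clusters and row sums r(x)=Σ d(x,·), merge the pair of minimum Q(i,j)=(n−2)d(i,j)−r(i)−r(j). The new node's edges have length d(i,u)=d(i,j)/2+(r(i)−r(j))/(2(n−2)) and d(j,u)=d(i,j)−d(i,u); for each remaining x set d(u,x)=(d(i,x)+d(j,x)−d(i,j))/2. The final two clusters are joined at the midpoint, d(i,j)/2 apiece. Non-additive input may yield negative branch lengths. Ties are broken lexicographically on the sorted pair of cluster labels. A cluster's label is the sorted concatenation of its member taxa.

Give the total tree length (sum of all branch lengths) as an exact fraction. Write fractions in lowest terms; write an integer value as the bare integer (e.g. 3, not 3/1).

step 1: merge (C,E) at d=7, Q=-97; branch lengths C→7/6, E→35/6; new cluster CE
  updated: d(A,CE)=39/2, d(CE,H)=9, d(CE,J)=13
step 2: merge (A,H) at d=18, Q=-133/2; branch lengths A→117/8, H→27/8; new cluster AH
  updated: d(AH,CE)=21/4, d(AH,J)=10
step 3: merge (AH,CE) at d=21/4, Q=-113/4; branch lengths AH→9/8, CE→33/8; new cluster ACEH
  updated: d(ACEH,J)=71/8
step 4: merge (ACEH,J) at d=71/8; branch lengths ACEH→71/16, J→71/16; new cluster ACEHJ
final tree: (((A:117/8,H:27/8):9/8,(C:7/6,E:35/6):33/8):71/16,J:71/16)
total length: 313/8

313/8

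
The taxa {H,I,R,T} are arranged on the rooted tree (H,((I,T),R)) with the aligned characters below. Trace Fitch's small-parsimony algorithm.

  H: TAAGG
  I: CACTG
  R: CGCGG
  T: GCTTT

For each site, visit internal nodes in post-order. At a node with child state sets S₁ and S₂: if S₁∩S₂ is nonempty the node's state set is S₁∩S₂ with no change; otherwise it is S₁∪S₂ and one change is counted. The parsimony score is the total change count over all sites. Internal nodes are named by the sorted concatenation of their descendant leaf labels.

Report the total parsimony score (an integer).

8

[col 0] IT: children I:{C}, T:{G} ∪→ {C,G}; cost 1
[col 0] IRT: children IT:{C,G}, R:{C} ∩→ {C}; cost 0
[col 0] HIRT: children H:{T}, IRT:{C} ∪→ {C,T}; cost 1
[col 1] IT: children I:{A}, T:{C} ∪→ {A,C}; cost 1
[col 1] IRT: children IT:{A,C}, R:{G} ∪→ {A,C,G}; cost 1
[col 1] HIRT: children H:{A}, IRT:{A,C,G} ∩→ {A}; cost 0
[col 2] IT: children I:{C}, T:{T} ∪→ {C,T}; cost 1
[col 2] IRT: children IT:{C,T}, R:{C} ∩→ {C}; cost 0
[col 2] HIRT: children H:{A}, IRT:{C} ∪→ {A,C}; cost 1
[col 3] IT: children I:{T}, T:{T} ∩→ {T}; cost 0
[col 3] IRT: children IT:{T}, R:{G} ∪→ {G,T}; cost 1
[col 3] HIRT: children H:{G}, IRT:{G,T} ∩→ {G}; cost 0
[col 4] IT: children I:{G}, T:{T} ∪→ {G,T}; cost 1
[col 4] IRT: children IT:{G,T}, R:{G} ∩→ {G}; cost 0
[col 4] HIRT: children H:{G}, IRT:{G} ∩→ {G}; cost 0
per-site changes: [2, 2, 2, 1, 1]; total = 8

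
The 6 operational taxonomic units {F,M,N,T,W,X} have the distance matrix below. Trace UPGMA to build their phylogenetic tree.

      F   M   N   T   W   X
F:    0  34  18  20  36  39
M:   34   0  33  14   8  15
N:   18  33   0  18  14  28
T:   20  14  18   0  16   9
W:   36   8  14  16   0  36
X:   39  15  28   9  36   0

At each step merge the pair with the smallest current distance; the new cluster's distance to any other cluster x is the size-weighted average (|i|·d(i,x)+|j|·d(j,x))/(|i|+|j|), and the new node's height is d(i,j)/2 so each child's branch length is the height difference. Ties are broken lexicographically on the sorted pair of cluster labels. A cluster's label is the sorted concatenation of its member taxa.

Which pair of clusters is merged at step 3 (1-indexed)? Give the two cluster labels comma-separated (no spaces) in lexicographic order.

F,N

iteration 1: select M,W (d=8); attach at lengths (4, 4); label the merged cluster MW
  updated: d(F,MW)=35, d(MW,N)=47/2, d(MW,T)=15, d(MW,X)=51/2
iteration 2: select T,X (d=9); attach at lengths (9/2, 9/2); label the merged cluster TX
  updated: d(F,TX)=59/2, d(MW,TX)=81/4, d(N,TX)=23
iteration 3: select F,N (d=18); attach at lengths (9, 9); label the merged cluster FN
  updated: d(FN,MW)=117/4, d(FN,TX)=105/4
iteration 4: select MW,TX (d=81/4); attach at lengths (49/8, 45/8); label the merged cluster MTWX
  updated: d(FN,MTWX)=111/4
iteration 5: select FN,MTWX (d=111/4); attach at lengths (39/8, 15/4); label the merged cluster FMNTWX
final tree: ((F:9,N:9):39/8,((M:4,W:4):49/8,(T:9/2,X:9/2):45/8):15/4)
total length: 443/8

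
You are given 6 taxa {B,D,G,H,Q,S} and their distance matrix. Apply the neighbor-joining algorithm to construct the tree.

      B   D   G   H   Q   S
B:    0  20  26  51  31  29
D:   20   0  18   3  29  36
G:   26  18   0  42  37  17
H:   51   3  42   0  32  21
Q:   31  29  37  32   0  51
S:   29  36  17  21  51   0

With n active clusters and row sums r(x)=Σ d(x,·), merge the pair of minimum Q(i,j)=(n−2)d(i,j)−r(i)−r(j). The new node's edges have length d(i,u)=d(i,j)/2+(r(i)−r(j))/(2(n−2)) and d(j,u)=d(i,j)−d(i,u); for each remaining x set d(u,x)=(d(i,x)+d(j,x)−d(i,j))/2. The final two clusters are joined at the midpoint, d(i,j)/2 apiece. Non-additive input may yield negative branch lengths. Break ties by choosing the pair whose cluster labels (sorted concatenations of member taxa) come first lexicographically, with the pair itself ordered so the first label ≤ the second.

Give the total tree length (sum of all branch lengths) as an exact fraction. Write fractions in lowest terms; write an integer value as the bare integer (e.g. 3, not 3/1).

1183/16

iteration 1: select D,H (d=3, Q=-243); attach at lengths (-31/8, 55/8); label the merged cluster DH
  updated: d(B,DH)=34, d(DH,G)=57/2, d(DH,Q)=29, d(DH,S)=27
iteration 2: select G,S (d=17, Q=-363/2); attach at lengths (71/12, 133/12); label the merged cluster GS
  updated: d(B,GS)=19, d(DH,GS)=77/4, d(GS,Q)=71/2
iteration 3: select B,GS (d=19, Q=-479/4); attach at lengths (193/16, 111/16); label the merged cluster BGS
  updated: d(BGS,DH)=137/8, d(BGS,Q)=95/4
iteration 4: select BGS,DH (d=137/8, Q=-559/8); attach at lengths (95/16, 179/16); label the merged cluster BDGHS
  updated: d(BDGHS,Q)=285/16
iteration 5: select BDGHS,Q (d=285/16); attach at lengths (285/32, 285/32); label the merged cluster BDGHQS
final tree: (((B:193/16,(G:71/12,S:133/12):111/16):95/16,(D:-31/8,H:55/8):179/16):285/32,Q:285/32)
total length: 1183/16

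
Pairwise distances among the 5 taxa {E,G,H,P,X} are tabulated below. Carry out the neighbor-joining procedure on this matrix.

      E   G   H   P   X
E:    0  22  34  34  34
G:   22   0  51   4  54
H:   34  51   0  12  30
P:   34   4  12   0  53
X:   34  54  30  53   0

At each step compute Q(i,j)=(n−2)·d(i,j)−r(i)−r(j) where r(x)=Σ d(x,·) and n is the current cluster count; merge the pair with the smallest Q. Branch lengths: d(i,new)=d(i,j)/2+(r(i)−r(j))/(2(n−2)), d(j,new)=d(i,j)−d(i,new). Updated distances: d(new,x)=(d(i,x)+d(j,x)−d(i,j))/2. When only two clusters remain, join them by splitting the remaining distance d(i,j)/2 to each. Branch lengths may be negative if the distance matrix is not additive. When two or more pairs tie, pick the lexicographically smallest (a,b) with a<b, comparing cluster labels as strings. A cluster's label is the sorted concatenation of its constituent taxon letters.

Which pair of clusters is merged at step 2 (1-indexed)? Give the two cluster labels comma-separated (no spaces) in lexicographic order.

E,GP

iteration 1: select G,P (d=4, Q=-222); attach at lengths (20/3, -8/3); label the merged cluster GP
  updated: d(E,GP)=26, d(GP,H)=59/2, d(GP,X)=103/2
iteration 2: select E,GP (d=26, Q=-149); attach at lengths (39/4, 65/4); label the merged cluster EGP
  updated: d(EGP,H)=75/4, d(EGP,X)=119/4
iteration 3: select EGP,H (d=75/4, Q=-157/2); attach at lengths (37/4, 19/2); label the merged cluster EGHP
  updated: d(EGHP,X)=41/2
iteration 4: select EGHP,X (d=41/2); attach at lengths (41/4, 41/4); label the merged cluster EGHPX
final tree: (((E:39/4,(G:20/3,P:-8/3):65/4):37/4,H:19/2):41/4,X:41/4)
total length: 277/4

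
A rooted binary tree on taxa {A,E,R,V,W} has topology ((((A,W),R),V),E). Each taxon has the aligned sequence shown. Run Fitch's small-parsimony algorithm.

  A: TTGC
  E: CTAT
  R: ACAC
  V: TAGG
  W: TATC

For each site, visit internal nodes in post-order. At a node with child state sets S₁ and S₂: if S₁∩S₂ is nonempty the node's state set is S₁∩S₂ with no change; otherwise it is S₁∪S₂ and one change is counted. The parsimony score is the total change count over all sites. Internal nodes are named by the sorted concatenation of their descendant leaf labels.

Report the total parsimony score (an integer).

10

[col 0] AW: children A:{T}, W:{T} ∩→ {T}; cost 0
[col 0] ARW: children AW:{T}, R:{A} ∪→ {A,T}; cost 1
[col 0] ARVW: children ARW:{A,T}, V:{T} ∩→ {T}; cost 0
[col 0] AERVW: children ARVW:{T}, E:{C} ∪→ {C,T}; cost 1
[col 1] AW: children A:{T}, W:{A} ∪→ {A,T}; cost 1
[col 1] ARW: children AW:{A,T}, R:{C} ∪→ {A,C,T}; cost 1
[col 1] ARVW: children ARW:{A,C,T}, V:{A} ∩→ {A}; cost 0
[col 1] AERVW: children ARVW:{A}, E:{T} ∪→ {A,T}; cost 1
[col 2] AW: children A:{G}, W:{T} ∪→ {G,T}; cost 1
[col 2] ARW: children AW:{G,T}, R:{A} ∪→ {A,G,T}; cost 1
[col 2] ARVW: children ARW:{A,G,T}, V:{G} ∩→ {G}; cost 0
[col 2] AERVW: children ARVW:{G}, E:{A} ∪→ {A,G}; cost 1
[col 3] AW: children A:{C}, W:{C} ∩→ {C}; cost 0
[col 3] ARW: children AW:{C}, R:{C} ∩→ {C}; cost 0
[col 3] ARVW: children ARW:{C}, V:{G} ∪→ {C,G}; cost 1
[col 3] AERVW: children ARVW:{C,G}, E:{T} ∪→ {C,G,T}; cost 1
per-site changes: [2, 3, 3, 2]; total = 10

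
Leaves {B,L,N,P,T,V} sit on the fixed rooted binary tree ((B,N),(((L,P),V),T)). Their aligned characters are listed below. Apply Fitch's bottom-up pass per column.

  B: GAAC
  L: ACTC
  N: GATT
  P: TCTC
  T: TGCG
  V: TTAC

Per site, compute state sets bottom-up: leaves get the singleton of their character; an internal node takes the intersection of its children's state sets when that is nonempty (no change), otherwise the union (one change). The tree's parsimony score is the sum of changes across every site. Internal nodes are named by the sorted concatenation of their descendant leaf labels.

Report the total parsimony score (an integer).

[col 0] BN: children B:{G}, N:{G} ∩→ {G}; cost 0
[col 0] LP: children L:{A}, P:{T} ∪→ {A,T}; cost 1
[col 0] LPV: children LP:{A,T}, V:{T} ∩→ {T}; cost 0
[col 0] LPTV: children LPV:{T}, T:{T} ∩→ {T}; cost 0
[col 0] BLNPTV: children BN:{G}, LPTV:{T} ∪→ {G,T}; cost 1
[col 1] BN: children B:{A}, N:{A} ∩→ {A}; cost 0
[col 1] LP: children L:{C}, P:{C} ∩→ {C}; cost 0
[col 1] LPV: children LP:{C}, V:{T} ∪→ {C,T}; cost 1
[col 1] LPTV: children LPV:{C,T}, T:{G} ∪→ {C,G,T}; cost 1
[col 1] BLNPTV: children BN:{A}, LPTV:{C,G,T} ∪→ {A,C,G,T}; cost 1
[col 2] BN: children B:{A}, N:{T} ∪→ {A,T}; cost 1
[col 2] LP: children L:{T}, P:{T} ∩→ {T}; cost 0
[col 2] LPV: children LP:{T}, V:{A} ∪→ {A,T}; cost 1
[col 2] LPTV: children LPV:{A,T}, T:{C} ∪→ {A,C,T}; cost 1
[col 2] BLNPTV: children BN:{A,T}, LPTV:{A,C,T} ∩→ {A,T}; cost 0
[col 3] BN: children B:{C}, N:{T} ∪→ {C,T}; cost 1
[col 3] LP: children L:{C}, P:{C} ∩→ {C}; cost 0
[col 3] LPV: children LP:{C}, V:{C} ∩→ {C}; cost 0
[col 3] LPTV: children LPV:{C}, T:{G} ∪→ {C,G}; cost 1
[col 3] BLNPTV: children BN:{C,T}, LPTV:{C,G} ∩→ {C}; cost 0
per-site changes: [2, 3, 3, 2]; total = 10

10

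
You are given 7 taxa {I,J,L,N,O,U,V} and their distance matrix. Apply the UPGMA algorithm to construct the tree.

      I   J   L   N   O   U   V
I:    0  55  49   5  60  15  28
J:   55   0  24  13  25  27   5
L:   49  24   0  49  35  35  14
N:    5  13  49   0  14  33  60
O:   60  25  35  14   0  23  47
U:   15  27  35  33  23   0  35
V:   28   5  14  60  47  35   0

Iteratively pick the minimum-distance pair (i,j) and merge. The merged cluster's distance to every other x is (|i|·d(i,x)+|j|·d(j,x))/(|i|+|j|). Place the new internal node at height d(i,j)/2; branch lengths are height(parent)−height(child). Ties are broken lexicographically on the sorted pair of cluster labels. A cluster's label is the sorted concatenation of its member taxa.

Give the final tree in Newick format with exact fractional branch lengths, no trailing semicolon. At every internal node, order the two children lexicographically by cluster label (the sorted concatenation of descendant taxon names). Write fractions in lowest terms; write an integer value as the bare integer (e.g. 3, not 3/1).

(((I:5/2,N:5/2):51/4,(O:23/2,U:23/2):15/4):23/6,((J:5/2,V:5/2):7,L:19/2):115/12)

1. join I+N (d=5) ⇒ IN; edges |I|=5/2, |N|=5/2
  updated: d(IN,J)=34, d(IN,L)=49, d(IN,O)=37, d(IN,U)=24, d(IN,V)=44
2. join J+V (d=5) ⇒ JV; edges |J|=5/2, |V|=5/2
  updated: d(IN,JV)=39, d(JV,L)=19, d(JV,O)=36, d(JV,U)=31
3. join JV+L (d=19) ⇒ JLV; edges |JV|=7, |L|=19/2
  updated: d(IN,JLV)=127/3, d(JLV,O)=107/3, d(JLV,U)=97/3
4. join O+U (d=23) ⇒ OU; edges |O|=23/2, |U|=23/2
  updated: d(IN,OU)=61/2, d(JLV,OU)=34
5. join IN+OU (d=61/2) ⇒ INOU; edges |IN|=51/4, |OU|=15/4
  updated: d(INOU,JLV)=229/6
6. join INOU+JLV (d=229/6) ⇒ IJLNOUV; edges |INOU|=23/6, |JLV|=115/12
final tree: (((I:5/2,N:5/2):51/4,(O:23/2,U:23/2):15/4):23/6,((J:5/2,V:5/2):7,L:19/2):115/12)
total length: 953/12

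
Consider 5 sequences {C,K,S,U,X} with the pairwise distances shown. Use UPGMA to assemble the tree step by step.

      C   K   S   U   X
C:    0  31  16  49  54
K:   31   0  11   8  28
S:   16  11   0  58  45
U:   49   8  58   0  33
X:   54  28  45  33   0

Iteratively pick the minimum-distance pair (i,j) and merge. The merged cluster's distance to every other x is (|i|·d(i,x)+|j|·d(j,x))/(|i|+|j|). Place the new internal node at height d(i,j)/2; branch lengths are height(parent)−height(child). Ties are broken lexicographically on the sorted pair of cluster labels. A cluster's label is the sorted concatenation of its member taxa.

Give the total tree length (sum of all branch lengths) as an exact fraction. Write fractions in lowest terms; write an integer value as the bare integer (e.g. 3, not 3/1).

step 1: merge (K,U) at d=8; branch lengths K→4, U→4; new cluster KU
  updated: d(C,KU)=40, d(KU,S)=69/2, d(KU,X)=61/2
step 2: merge (C,S) at d=16; branch lengths C→8, S→8; new cluster CS
  updated: d(CS,KU)=149/4, d(CS,X)=99/2
step 3: merge (KU,X) at d=61/2; branch lengths KU→45/4, X→61/4; new cluster KUX
  updated: d(CS,KUX)=124/3
step 4: merge (CS,KUX) at d=124/3; branch lengths CS→38/3, KUX→65/12; new cluster CKSUX
final tree: ((C:8,S:8):38/3,((K:4,U:4):45/4,X:61/4):65/12)
total length: 823/12

823/12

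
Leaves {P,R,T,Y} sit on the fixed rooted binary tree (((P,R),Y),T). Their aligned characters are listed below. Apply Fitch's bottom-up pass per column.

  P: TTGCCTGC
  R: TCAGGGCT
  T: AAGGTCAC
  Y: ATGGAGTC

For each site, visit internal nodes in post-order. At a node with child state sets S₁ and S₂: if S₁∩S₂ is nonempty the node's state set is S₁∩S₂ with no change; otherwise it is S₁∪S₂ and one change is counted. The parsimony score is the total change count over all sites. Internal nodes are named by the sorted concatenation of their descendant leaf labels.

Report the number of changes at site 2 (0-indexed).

1

site 0, node PR: P={T} ∩ R={T} → {T} (+0)
site 0, node PRY: PR={T} ∪ Y={A} → {A,T} (+1)
site 0, node PRTY: PRY={A,T} ∩ T={A} → {A} (+0)
site 1, node PR: P={T} ∪ R={C} → {C,T} (+1)
site 1, node PRY: PR={C,T} ∩ Y={T} → {T} (+0)
site 1, node PRTY: PRY={T} ∪ T={A} → {A,T} (+1)
site 2, node PR: P={G} ∪ R={A} → {A,G} (+1)
site 2, node PRY: PR={A,G} ∩ Y={G} → {G} (+0)
site 2, node PRTY: PRY={G} ∩ T={G} → {G} (+0)
site 3, node PR: P={C} ∪ R={G} → {C,G} (+1)
site 3, node PRY: PR={C,G} ∩ Y={G} → {G} (+0)
site 3, node PRTY: PRY={G} ∩ T={G} → {G} (+0)
site 4, node PR: P={C} ∪ R={G} → {C,G} (+1)
site 4, node PRY: PR={C,G} ∪ Y={A} → {A,C,G} (+1)
site 4, node PRTY: PRY={A,C,G} ∪ T={T} → {A,C,G,T} (+1)
site 5, node PR: P={T} ∪ R={G} → {G,T} (+1)
site 5, node PRY: PR={G,T} ∩ Y={G} → {G} (+0)
site 5, node PRTY: PRY={G} ∪ T={C} → {C,G} (+1)
site 6, node PR: P={G} ∪ R={C} → {C,G} (+1)
site 6, node PRY: PR={C,G} ∪ Y={T} → {C,G,T} (+1)
site 6, node PRTY: PRY={C,G,T} ∪ T={A} → {A,C,G,T} (+1)
site 7, node PR: P={C} ∪ R={T} → {C,T} (+1)
site 7, node PRY: PR={C,T} ∩ Y={C} → {C} (+0)
site 7, node PRTY: PRY={C} ∩ T={C} → {C} (+0)
per-site changes: [1, 2, 1, 1, 3, 2, 3, 1]; total = 14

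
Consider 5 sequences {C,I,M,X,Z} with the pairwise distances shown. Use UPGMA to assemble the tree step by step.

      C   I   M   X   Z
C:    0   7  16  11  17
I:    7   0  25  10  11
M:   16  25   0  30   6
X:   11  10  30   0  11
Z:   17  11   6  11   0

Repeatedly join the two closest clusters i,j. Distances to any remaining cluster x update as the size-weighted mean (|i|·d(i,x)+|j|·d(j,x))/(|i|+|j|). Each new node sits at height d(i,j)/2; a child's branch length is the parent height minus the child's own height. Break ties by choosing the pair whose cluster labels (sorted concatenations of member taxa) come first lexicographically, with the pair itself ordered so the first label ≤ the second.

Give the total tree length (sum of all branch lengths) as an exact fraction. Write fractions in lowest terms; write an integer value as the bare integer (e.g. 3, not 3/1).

361/12

step 1: merge (M,Z) at d=6; branch lengths M→3, Z→3; new cluster MZ
  updated: d(C,MZ)=33/2, d(I,MZ)=18, d(MZ,X)=41/2
step 2: merge (C,I) at d=7; branch lengths C→7/2, I→7/2; new cluster CI
  updated: d(CI,MZ)=69/4, d(CI,X)=21/2
step 3: merge (CI,X) at d=21/2; branch lengths CI→7/4, X→21/4; new cluster CIX
  updated: d(CIX,MZ)=55/3
step 4: merge (CIX,MZ) at d=55/3; branch lengths CIX→47/12, MZ→37/6; new cluster CIMXZ
final tree: (((C:7/2,I:7/2):7/4,X:21/4):47/12,(M:3,Z:3):37/6)
total length: 361/12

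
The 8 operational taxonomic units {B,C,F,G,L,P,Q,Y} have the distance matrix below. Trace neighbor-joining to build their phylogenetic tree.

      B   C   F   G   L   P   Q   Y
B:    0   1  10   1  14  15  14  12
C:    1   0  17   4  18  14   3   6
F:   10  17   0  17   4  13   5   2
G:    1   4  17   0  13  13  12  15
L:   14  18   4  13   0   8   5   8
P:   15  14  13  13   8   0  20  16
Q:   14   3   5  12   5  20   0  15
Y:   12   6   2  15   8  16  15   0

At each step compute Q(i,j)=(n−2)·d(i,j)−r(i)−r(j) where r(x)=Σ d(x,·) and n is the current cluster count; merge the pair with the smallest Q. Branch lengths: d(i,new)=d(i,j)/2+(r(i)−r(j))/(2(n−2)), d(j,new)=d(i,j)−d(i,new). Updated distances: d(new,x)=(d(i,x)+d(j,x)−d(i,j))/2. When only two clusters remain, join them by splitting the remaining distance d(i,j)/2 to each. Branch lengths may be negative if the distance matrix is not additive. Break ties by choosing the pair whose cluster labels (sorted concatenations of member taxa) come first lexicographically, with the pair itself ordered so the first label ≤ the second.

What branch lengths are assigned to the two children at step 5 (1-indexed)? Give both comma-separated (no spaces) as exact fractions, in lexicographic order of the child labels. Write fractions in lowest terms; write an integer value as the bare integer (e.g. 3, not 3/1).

step 1: merge (B,G) at d=1, Q=-136; branch lengths B→-1/6, G→7/6; new cluster BG
  updated: d(BG,C)=2, d(BG,F)=13, d(BG,L)=13, d(BG,P)=27/2, d(BG,Q)=25/2, d(BG,Y)=13
step 2: merge (BG,C) at d=2, Q=-117; branch lengths BG→17/10, C→3/10; new cluster BCG
  updated: d(BCG,F)=14, d(BCG,L)=29/2, d(BCG,P)=51/4, d(BCG,Q)=27/4, d(BCG,Y)=17/2
step 3: merge (BCG,Q) at d=27/4, Q=-325/4; branch lengths BCG→127/32, Q→89/32; new cluster BCGQ
  updated: d(BCGQ,F)=49/8, d(BCGQ,L)=51/8, d(BCGQ,P)=13, d(BCGQ,Y)=67/8
step 4: merge (F,Y) at d=2, Q=-107/2; branch lengths F→-13/24, Y→61/24; new cluster FY
  updated: d(BCGQ,FY)=25/4, d(FY,L)=5, d(FY,P)=27/2
step 5: merge (BCGQ,FY) at d=25/4, Q=-303/8; branch lengths BCGQ→107/32, FY→93/32; new cluster BCFGQY
  updated: d(BCFGQY,L)=41/16, d(BCFGQY,P)=81/8
step 6: merge (BCFGQY,L) at d=41/16, Q=-331/16; branch lengths BCFGQY→75/32, L→7/32; new cluster BCFGLQY
  updated: d(BCFGLQY,P)=249/32
step 7: merge (BCFGLQY,P) at d=249/32; branch lengths BCFGLQY→249/64, P→249/64; new cluster BCFGLPQY
final tree: ((((((B:-1/6,G:7/6):17/10,C:3/10):127/32,Q:89/32):107/32,(F:-13/24,Y:61/24):93/32):75/32,L:7/32):249/64,P:249/64)
total length: 907/32

107/32,93/32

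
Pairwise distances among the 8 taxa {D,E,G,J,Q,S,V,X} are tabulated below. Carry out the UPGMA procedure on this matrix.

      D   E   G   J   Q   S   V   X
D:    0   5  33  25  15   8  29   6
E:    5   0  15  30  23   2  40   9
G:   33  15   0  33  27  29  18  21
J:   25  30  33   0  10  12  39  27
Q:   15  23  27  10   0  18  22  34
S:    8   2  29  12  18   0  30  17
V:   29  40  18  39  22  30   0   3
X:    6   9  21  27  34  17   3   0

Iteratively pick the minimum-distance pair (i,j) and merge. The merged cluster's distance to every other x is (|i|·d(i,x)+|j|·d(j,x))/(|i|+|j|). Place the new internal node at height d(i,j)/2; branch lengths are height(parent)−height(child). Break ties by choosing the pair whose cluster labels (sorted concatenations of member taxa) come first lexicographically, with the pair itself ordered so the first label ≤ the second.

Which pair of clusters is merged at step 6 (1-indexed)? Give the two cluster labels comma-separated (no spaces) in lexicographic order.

DES,JQ

step 1: merge (E,S) at d=2; branch lengths E→1, S→1; new cluster ES
  updated: d(D,ES)=13/2, d(ES,G)=22, d(ES,J)=21, d(ES,Q)=41/2, d(ES,V)=35, d(ES,X)=13
step 2: merge (V,X) at d=3; branch lengths V→3/2, X→3/2; new cluster VX
  updated: d(D,VX)=35/2, d(ES,VX)=24, d(G,VX)=39/2, d(J,VX)=33, d(Q,VX)=28
step 3: merge (D,ES) at d=13/2; branch lengths D→13/4, ES→9/4; new cluster DES
  updated: d(DES,G)=77/3, d(DES,J)=67/3, d(DES,Q)=56/3, d(DES,VX)=131/6
step 4: merge (J,Q) at d=10; branch lengths J→5, Q→5; new cluster JQ
  updated: d(DES,JQ)=41/2, d(G,JQ)=30, d(JQ,VX)=61/2
step 5: merge (G,VX) at d=39/2; branch lengths G→39/4, VX→33/4; new cluster GVX
  updated: d(DES,GVX)=208/9, d(GVX,JQ)=91/3
step 6: merge (DES,JQ) at d=41/2; branch lengths DES→7, JQ→21/4; new cluster DEJQS
  updated: d(DEJQS,GVX)=26
step 7: merge (DEJQS,GVX) at d=26; branch lengths DEJQS→11/4, GVX→13/4; new cluster DEGJQSVX
final tree: (((D:13/4,(E:1,S:1):9/4):7,(J:5,Q:5):21/4):11/4,(G:39/4,(V:3/2,X:3/2):33/4):13/4)
total length: 227/4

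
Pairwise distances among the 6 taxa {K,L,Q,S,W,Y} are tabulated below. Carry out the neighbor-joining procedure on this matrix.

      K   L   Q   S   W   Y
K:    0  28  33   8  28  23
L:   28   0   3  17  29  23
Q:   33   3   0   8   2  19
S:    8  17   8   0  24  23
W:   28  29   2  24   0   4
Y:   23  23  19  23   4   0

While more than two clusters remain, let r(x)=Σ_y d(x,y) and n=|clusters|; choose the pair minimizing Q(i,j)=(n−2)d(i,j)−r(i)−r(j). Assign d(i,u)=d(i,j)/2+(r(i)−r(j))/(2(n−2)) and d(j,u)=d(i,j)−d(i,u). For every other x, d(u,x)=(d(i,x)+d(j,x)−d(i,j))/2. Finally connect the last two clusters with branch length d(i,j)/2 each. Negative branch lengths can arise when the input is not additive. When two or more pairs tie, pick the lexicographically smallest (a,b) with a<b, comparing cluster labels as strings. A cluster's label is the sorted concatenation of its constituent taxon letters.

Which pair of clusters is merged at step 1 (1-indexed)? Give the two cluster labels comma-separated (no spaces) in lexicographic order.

1. join K+S (d=8, Q=-168) ⇒ KS; edges |K|=9, |S|=-1
  updated: d(KS,L)=37/2, d(KS,Q)=33/2, d(KS,W)=22, d(KS,Y)=19
2. join W+Y (d=4, Q=-110) ⇒ WY; edges |W|=2/3, |Y|=10/3
  updated: d(KS,WY)=37/2, d(L,WY)=24, d(Q,WY)=17/2
3. join KS+WY (d=37/2, Q=-135/2) ⇒ KSWY; edges |KS|=79/8, |WY|=69/8
  updated: d(KSWY,L)=12, d(KSWY,Q)=13/4
4. join KSWY+L (d=12, Q=-73/4) ⇒ KLSWY; edges |KSWY|=49/8, |L|=47/8
  updated: d(KLSWY,Q)=-23/8
5. join KLSWY+Q (d=-23/8) ⇒ KLQSWY; edges |KLSWY|=-23/16, |Q|=-23/16
final tree: ((((K:9,S:-1):79/8,(W:2/3,Y:10/3):69/8):49/8,L:47/8):-23/16,Q:-23/16)
total length: 317/8

K,S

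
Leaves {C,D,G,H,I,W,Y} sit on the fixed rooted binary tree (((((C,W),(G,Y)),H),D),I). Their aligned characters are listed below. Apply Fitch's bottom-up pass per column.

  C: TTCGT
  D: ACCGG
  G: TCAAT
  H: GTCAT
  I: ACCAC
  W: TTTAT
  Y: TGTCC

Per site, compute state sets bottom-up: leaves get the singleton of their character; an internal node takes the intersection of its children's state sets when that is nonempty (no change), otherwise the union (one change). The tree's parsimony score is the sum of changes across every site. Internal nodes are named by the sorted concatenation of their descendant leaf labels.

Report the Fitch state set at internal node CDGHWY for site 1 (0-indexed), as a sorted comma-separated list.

C,T

[col 0] CW: children C:{T}, W:{T} ∩→ {T}; cost 0
[col 0] GY: children G:{T}, Y:{T} ∩→ {T}; cost 0
[col 0] CGWY: children CW:{T}, GY:{T} ∩→ {T}; cost 0
[col 0] CGHWY: children CGWY:{T}, H:{G} ∪→ {G,T}; cost 1
[col 0] CDGHWY: children CGHWY:{G,T}, D:{A} ∪→ {A,G,T}; cost 1
[col 0] CDGHIWY: children CDGHWY:{A,G,T}, I:{A} ∩→ {A}; cost 0
[col 1] CW: children C:{T}, W:{T} ∩→ {T}; cost 0
[col 1] GY: children G:{C}, Y:{G} ∪→ {C,G}; cost 1
[col 1] CGWY: children CW:{T}, GY:{C,G} ∪→ {C,G,T}; cost 1
[col 1] CGHWY: children CGWY:{C,G,T}, H:{T} ∩→ {T}; cost 0
[col 1] CDGHWY: children CGHWY:{T}, D:{C} ∪→ {C,T}; cost 1
[col 1] CDGHIWY: children CDGHWY:{C,T}, I:{C} ∩→ {C}; cost 0
[col 2] CW: children C:{C}, W:{T} ∪→ {C,T}; cost 1
[col 2] GY: children G:{A}, Y:{T} ∪→ {A,T}; cost 1
[col 2] CGWY: children CW:{C,T}, GY:{A,T} ∩→ {T}; cost 0
[col 2] CGHWY: children CGWY:{T}, H:{C} ∪→ {C,T}; cost 1
[col 2] CDGHWY: children CGHWY:{C,T}, D:{C} ∩→ {C}; cost 0
[col 2] CDGHIWY: children CDGHWY:{C}, I:{C} ∩→ {C}; cost 0
[col 3] CW: children C:{G}, W:{A} ∪→ {A,G}; cost 1
[col 3] GY: children G:{A}, Y:{C} ∪→ {A,C}; cost 1
[col 3] CGWY: children CW:{A,G}, GY:{A,C} ∩→ {A}; cost 0
[col 3] CGHWY: children CGWY:{A}, H:{A} ∩→ {A}; cost 0
[col 3] CDGHWY: children CGHWY:{A}, D:{G} ∪→ {A,G}; cost 1
[col 3] CDGHIWY: children CDGHWY:{A,G}, I:{A} ∩→ {A}; cost 0
[col 4] CW: children C:{T}, W:{T} ∩→ {T}; cost 0
[col 4] GY: children G:{T}, Y:{C} ∪→ {C,T}; cost 1
[col 4] CGWY: children CW:{T}, GY:{C,T} ∩→ {T}; cost 0
[col 4] CGHWY: children CGWY:{T}, H:{T} ∩→ {T}; cost 0
[col 4] CDGHWY: children CGHWY:{T}, D:{G} ∪→ {G,T}; cost 1
[col 4] CDGHIWY: children CDGHWY:{G,T}, I:{C} ∪→ {C,G,T}; cost 1
per-site changes: [2, 3, 3, 3, 3]; total = 14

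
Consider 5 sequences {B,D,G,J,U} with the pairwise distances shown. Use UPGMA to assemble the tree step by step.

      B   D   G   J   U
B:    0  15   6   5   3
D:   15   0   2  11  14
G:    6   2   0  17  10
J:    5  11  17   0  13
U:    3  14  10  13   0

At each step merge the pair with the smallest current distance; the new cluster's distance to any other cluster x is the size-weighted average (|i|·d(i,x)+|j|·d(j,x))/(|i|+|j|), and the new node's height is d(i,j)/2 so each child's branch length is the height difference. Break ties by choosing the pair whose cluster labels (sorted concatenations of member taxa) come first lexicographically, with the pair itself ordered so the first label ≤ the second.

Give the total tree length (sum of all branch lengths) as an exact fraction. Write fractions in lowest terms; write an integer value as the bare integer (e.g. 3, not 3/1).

115/6

iteration 1: select D,G (d=2); attach at lengths (1, 1); label the merged cluster DG
  updated: d(B,DG)=21/2, d(DG,J)=14, d(DG,U)=12
iteration 2: select B,U (d=3); attach at lengths (3/2, 3/2); label the merged cluster BU
  updated: d(BU,DG)=45/4, d(BU,J)=9
iteration 3: select BU,J (d=9); attach at lengths (3, 9/2); label the merged cluster BJU
  updated: d(BJU,DG)=73/6
iteration 4: select BJU,DG (d=73/6); attach at lengths (19/12, 61/12); label the merged cluster BDGJU
final tree: (((B:3/2,U:3/2):3,J:9/2):19/12,(D:1,G:1):61/12)
total length: 115/6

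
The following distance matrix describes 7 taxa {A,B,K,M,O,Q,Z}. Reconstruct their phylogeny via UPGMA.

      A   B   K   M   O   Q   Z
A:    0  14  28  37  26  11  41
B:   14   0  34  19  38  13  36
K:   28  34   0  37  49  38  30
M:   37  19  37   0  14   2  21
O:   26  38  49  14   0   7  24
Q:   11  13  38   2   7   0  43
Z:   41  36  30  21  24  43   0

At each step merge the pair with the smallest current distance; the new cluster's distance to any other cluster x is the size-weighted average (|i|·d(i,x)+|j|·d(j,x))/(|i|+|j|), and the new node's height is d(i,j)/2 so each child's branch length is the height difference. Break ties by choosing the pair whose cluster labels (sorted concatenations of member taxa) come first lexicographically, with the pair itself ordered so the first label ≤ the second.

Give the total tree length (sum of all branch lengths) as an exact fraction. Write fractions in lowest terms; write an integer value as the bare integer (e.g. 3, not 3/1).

1507/20

iteration 1: select M,Q (d=2); attach at lengths (1, 1); label the merged cluster MQ
  updated: d(A,MQ)=24, d(B,MQ)=16, d(K,MQ)=75/2, d(MQ,O)=21/2, d(MQ,Z)=32
iteration 2: select MQ,O (d=21/2); attach at lengths (17/4, 21/4); label the merged cluster MOQ
  updated: d(A,MOQ)=74/3, d(B,MOQ)=70/3, d(K,MOQ)=124/3, d(MOQ,Z)=88/3
iteration 3: select A,B (d=14); attach at lengths (7, 7); label the merged cluster AB
  updated: d(AB,K)=31, d(AB,MOQ)=24, d(AB,Z)=77/2
iteration 4: select AB,MOQ (d=24); attach at lengths (5, 27/4); label the merged cluster ABMOQ
  updated: d(ABMOQ,K)=186/5, d(ABMOQ,Z)=33
iteration 5: select K,Z (d=30); attach at lengths (15, 15); label the merged cluster KZ
  updated: d(ABMOQ,KZ)=351/10
iteration 6: select ABMOQ,KZ (d=351/10); attach at lengths (111/20, 51/20); label the merged cluster ABKMOQZ
final tree: (((A:7,B:7):5,((M:1,Q:1):17/4,O:21/4):27/4):111/20,(K:15,Z:15):51/20)
total length: 1507/20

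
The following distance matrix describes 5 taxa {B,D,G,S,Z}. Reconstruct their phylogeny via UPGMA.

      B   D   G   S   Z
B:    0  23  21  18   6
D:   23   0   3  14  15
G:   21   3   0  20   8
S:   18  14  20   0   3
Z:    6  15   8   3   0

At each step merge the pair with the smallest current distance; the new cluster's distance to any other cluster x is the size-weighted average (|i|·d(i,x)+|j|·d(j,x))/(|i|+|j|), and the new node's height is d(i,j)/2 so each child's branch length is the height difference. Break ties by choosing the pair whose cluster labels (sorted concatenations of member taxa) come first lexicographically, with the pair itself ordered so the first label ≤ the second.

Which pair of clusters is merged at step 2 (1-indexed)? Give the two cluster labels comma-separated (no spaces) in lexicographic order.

iteration 1: select D,G (d=3); attach at lengths (3/2, 3/2); label the merged cluster DG
  updated: d(B,DG)=22, d(DG,S)=17, d(DG,Z)=23/2
iteration 2: select S,Z (d=3); attach at lengths (3/2, 3/2); label the merged cluster SZ
  updated: d(B,SZ)=12, d(DG,SZ)=57/4
iteration 3: select B,SZ (d=12); attach at lengths (6, 9/2); label the merged cluster BSZ
  updated: d(BSZ,DG)=101/6
iteration 4: select BSZ,DG (d=101/6); attach at lengths (29/12, 83/12); label the merged cluster BDGSZ
final tree: ((B:6,(S:3/2,Z:3/2):9/2):29/12,(D:3/2,G:3/2):83/12)
total length: 155/6

S,Z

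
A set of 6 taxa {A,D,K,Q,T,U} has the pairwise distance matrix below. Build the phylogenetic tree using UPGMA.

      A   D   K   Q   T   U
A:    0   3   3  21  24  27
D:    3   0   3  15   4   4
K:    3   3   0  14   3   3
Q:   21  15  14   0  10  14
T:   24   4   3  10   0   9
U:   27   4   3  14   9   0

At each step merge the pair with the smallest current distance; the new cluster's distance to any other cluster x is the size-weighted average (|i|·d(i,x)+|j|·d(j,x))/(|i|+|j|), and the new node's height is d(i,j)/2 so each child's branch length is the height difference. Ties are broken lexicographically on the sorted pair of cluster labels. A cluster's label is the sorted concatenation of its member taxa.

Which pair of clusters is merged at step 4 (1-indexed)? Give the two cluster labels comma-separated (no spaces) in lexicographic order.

ADK,TU

1. join A+D (d=3) ⇒ AD; edges |A|=3/2, |D|=3/2
  updated: d(AD,K)=3, d(AD,Q)=18, d(AD,T)=14, d(AD,U)=31/2
2. join AD+K (d=3) ⇒ ADK; edges |AD|=0, |K|=3/2
  updated: d(ADK,Q)=50/3, d(ADK,T)=31/3, d(ADK,U)=34/3
3. join T+U (d=9) ⇒ TU; edges |T|=9/2, |U|=9/2
  updated: d(ADK,TU)=65/6, d(Q,TU)=12
4. join ADK+TU (d=65/6) ⇒ ADKTU; edges |ADK|=47/12, |TU|=11/12
  updated: d(ADKTU,Q)=74/5
5. join ADKTU+Q (d=74/5) ⇒ ADKQTU; edges |ADKTU|=119/60, |Q|=37/5
final tree: ((((A:3/2,D:3/2):0,K:3/2):47/12,(T:9/2,U:9/2):11/12):119/60,Q:37/5)
total length: 1663/60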